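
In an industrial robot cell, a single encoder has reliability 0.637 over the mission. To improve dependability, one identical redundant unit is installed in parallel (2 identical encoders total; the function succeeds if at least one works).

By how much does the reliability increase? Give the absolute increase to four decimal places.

0.2312

R_before = 0.637
R_after = 1 − (1 − 0.637)^2 = 0.8682
ΔR = 0.8682 − 0.637 = 0.2312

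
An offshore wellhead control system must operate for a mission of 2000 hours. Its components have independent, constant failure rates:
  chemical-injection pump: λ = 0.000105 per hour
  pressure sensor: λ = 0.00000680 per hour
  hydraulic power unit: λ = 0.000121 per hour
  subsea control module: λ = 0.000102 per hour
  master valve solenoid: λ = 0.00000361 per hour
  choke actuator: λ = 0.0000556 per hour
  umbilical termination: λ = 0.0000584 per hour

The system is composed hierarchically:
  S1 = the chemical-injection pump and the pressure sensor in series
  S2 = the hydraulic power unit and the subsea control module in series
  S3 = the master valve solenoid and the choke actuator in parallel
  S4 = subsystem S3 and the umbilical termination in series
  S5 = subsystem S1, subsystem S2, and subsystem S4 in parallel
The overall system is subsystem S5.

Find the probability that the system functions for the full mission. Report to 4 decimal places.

0.9920

R(chemical-injection pump) = exp(−0.000105 × 2000) = 0.810584
R(pressure sensor) = exp(−0.00000680 × 2000) = 0.986492
R(hydraulic power unit) = exp(−0.000121 × 2000) = 0.785056
R(subsea control module) = exp(−0.000102 × 2000) = 0.815462
R(master valve solenoid) = exp(−0.00000361 × 2000) = 0.992806
R(choke actuator) = exp(−0.0000556 × 2000) = 0.894760
R(umbilical termination) = exp(−0.0000584 × 2000) = 0.889763
Series (chemical-injection pump and pressure sensor): 0.810584 × 0.986492 = 0.799635
Series (hydraulic power unit and subsea control module): 0.785056 × 0.815462 = 0.640183
Parallel (master valve solenoid and choke actuator): 1 − (1 − 0.992806)(1 − 0.894760) = 0.999243
Series ([0.999243] and umbilical termination): 0.999243 × 0.889763 = 0.889089
Parallel ([0.799635], [0.640183], and [0.889089]): 1 − (1 − 0.799635)(1 − 0.640183)(1 − 0.889089) = 0.9920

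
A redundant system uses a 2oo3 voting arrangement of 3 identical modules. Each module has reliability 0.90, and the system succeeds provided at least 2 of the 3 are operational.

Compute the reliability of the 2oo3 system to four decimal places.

0.9720

R = Σ_{i=2}^{3} C(3,i) p^i (1−p)^{3−i} with p = 0.90
C(3,2)·0.90^2·0.10^1 = 0.243000
C(3,3)·0.90^3·0.10^0 = 0.729000
Sum = 0.9720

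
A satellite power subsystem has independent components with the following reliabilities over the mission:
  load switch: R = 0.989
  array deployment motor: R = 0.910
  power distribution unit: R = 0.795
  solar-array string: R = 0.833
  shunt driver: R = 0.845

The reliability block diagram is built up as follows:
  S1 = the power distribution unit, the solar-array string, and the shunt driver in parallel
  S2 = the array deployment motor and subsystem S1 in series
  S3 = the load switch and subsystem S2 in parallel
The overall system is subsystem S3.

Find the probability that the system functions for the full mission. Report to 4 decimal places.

0.9990

Parallel (power distribution unit, solar-array string, and shunt driver): 1 − (1 − 0.795000)(1 − 0.833000)(1 − 0.845000) = 0.994694
Series (array deployment motor and [0.994694]): 0.910000 × 0.994694 = 0.905172
Parallel (load switch and [0.905172]): 1 − (1 − 0.989000)(1 − 0.905172) = 0.9990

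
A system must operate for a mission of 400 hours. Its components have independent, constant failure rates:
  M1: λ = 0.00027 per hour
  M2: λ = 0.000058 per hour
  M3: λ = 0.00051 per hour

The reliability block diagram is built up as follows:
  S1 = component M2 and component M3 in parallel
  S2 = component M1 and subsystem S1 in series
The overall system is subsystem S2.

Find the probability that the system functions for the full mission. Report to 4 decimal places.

0.8938

R(M1) = exp(−0.00027 × 400) = 0.897628
R(M2) = exp(−0.000058 × 400) = 0.977067
R(M3) = exp(−0.00051 × 400) = 0.815462
Parallel (M2 and M3): 1 − (1 − 0.977067)(1 − 0.815462) = 0.995768
Series (M1 and [0.995768]): 0.897628 × 0.995768 = 0.8938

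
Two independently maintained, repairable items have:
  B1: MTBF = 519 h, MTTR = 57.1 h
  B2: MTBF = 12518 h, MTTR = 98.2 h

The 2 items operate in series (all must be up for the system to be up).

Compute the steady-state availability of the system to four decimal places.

0.8939

A(B1) = MTBF/(MTBF+MTTR) = 519/(519+57.1) = 0.900885
A(B2) = MTBF/(MTBF+MTTR) = 12518/(12518+98.2) = 0.992216
Series availability: 0.900885 × 0.992216 = 0.8939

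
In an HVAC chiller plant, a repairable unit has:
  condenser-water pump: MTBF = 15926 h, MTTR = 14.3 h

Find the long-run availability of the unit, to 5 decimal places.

A(condenser-water pump) = MTBF/(MTBF+MTTR) = 15926/(15926+14.3) = 0.99910

0.99910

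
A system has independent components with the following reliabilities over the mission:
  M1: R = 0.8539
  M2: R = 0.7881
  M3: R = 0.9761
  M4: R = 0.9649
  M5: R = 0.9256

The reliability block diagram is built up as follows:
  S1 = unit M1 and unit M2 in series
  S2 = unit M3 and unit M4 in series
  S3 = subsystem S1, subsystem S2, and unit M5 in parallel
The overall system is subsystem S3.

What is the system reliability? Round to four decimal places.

0.9986

Series (M1 and M2): 0.853900 × 0.788100 = 0.672959
Series (M3 and M4): 0.976100 × 0.964900 = 0.941839
Parallel ([0.672959], [0.941839], and M5): 1 − (1 − 0.672959)(1 − 0.941839)(1 − 0.925600) = 0.9986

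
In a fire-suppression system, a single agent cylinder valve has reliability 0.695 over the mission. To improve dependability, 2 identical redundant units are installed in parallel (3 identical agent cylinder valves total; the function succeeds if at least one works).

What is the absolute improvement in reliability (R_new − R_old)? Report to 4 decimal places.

R_before = 0.695
R_after = 1 − (1 − 0.695)^3 = 0.9716
ΔR = 0.9716 − 0.695 = 0.2766

0.2766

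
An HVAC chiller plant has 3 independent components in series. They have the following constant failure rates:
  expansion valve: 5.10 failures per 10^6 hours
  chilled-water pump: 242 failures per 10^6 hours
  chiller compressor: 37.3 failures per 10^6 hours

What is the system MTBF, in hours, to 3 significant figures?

Series of exponential components: λ_sys = Σ λ_i
λ_sys = 0.00000510 + 0.000242 + 0.0000373 = 2.8440e-04 /h
MTBF = 1 / λ_sys = 3520 h

3520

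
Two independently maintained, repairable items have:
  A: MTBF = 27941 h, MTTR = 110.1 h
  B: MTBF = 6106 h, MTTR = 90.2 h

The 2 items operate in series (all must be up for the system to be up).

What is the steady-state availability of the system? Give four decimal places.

A(A) = MTBF/(MTBF+MTTR) = 27941/(27941+110.1) = 0.996075
A(B) = MTBF/(MTBF+MTTR) = 6106/(6106+90.2) = 0.985443
Series availability: 0.996075 × 0.985443 = 0.9816

0.9816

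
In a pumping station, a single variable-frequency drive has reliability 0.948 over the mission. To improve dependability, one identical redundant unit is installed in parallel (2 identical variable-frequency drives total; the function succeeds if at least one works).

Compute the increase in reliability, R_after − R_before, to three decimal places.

R_before = 0.948
R_after = 1 − (1 − 0.948)^2 = 0.997
ΔR = 0.997 − 0.948 = 0.049

0.049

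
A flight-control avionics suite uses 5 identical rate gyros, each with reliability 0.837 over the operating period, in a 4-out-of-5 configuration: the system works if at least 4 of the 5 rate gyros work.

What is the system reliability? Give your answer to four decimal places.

R = Σ_{i=4}^{5} C(5,i) p^i (1−p)^{5−i} with p = 0.837
C(5,4)·0.837^4·0.163^1 = 0.399999
C(5,5)·0.837^5·0.163^0 = 0.410797
Sum = 0.8108

0.8108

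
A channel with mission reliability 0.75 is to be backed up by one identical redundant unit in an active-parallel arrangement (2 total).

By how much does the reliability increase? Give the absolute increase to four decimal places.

R_before = 0.75
R_after = 1 − (1 − 0.75)^2 = 0.9375
ΔR = 0.9375 − 0.75 = 0.1875

0.1875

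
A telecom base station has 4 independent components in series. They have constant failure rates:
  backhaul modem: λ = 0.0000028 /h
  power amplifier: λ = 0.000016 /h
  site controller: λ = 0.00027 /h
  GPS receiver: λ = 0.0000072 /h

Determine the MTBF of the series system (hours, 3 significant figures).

3380

Series of exponential components: λ_sys = Σ λ_i
λ_sys = 0.0000028 + 0.000016 + 0.00027 + 0.0000072 = 2.9600e-04 /h
MTBF = 1 / λ_sys = 3380 h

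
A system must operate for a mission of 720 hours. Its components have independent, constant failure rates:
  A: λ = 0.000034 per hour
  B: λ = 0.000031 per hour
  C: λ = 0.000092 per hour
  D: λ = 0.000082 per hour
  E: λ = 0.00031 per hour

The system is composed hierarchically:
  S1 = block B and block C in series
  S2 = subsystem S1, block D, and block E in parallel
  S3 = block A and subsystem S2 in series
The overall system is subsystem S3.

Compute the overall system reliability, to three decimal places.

R(A) = exp(−0.000034 × 720) = 0.97582
R(B) = exp(−0.000031 × 720) = 0.97793
R(C) = exp(−0.000092 × 720) = 0.93591
R(D) = exp(−0.000082 × 720) = 0.94267
R(E) = exp(−0.00031 × 720) = 0.79995
Series (B and C): 0.97793 × 0.93591 = 0.91525
Parallel ([0.91525], D, and E): 1 − (1 − 0.91525)(1 − 0.94267)(1 − 0.79995) = 0.99903
Series (A and [0.99903]): 0.97582 × 0.99903 = 0.975

0.975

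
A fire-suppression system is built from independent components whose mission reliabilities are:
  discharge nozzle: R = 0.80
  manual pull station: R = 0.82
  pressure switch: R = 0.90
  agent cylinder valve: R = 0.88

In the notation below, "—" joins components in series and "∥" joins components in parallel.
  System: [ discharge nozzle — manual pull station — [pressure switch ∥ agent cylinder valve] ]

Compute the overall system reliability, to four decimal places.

Parallel (pressure switch and agent cylinder valve): 1 − (1 − 0.900000)(1 − 0.880000) = 0.988000
Series (discharge nozzle, manual pull station, and [0.988000]): 0.800000 × 0.820000 × 0.988000 = 0.6481

0.6481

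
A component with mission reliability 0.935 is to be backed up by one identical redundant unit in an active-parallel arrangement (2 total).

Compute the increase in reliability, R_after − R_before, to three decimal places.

R_before = 0.935
R_after = 1 − (1 − 0.935)^2 = 0.996
ΔR = 0.996 − 0.935 = 0.061

0.061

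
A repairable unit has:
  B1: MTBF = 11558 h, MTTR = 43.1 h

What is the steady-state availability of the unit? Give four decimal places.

A(B1) = MTBF/(MTBF+MTTR) = 11558/(11558+43.1) = 0.9963

0.9963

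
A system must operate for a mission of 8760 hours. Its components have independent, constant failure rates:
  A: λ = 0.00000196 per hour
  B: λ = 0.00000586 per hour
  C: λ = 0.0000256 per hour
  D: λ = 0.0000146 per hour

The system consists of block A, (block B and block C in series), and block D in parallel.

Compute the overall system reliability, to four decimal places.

R(A) = exp(−0.00000196 × 8760) = 0.982977
R(B) = exp(−0.00000586 × 8760) = 0.949962
R(C) = exp(−0.0000256 × 8760) = 0.799111
R(D) = exp(−0.0000146 × 8760) = 0.879945
Series (B and C): 0.949962 × 0.799111 = 0.759125
Parallel (A, [0.759125], and D): 1 − (1 − 0.982977)(1 − 0.759125)(1 − 0.879945) = 0.9995

0.9995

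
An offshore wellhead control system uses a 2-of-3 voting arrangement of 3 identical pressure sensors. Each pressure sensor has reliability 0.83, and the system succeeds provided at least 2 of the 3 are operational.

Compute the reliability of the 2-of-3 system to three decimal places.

R = Σ_{i=2}^{3} C(3,i) p^i (1−p)^{3−i} with p = 0.83
C(3,2)·0.83^2·0.17^1 = 0.35134
C(3,3)·0.83^3·0.17^0 = 0.57179
Sum = 0.923

0.923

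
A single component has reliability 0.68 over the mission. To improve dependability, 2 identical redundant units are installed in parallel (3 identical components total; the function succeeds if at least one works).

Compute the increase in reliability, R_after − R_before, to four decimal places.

0.2872

R_before = 0.68
R_after = 1 − (1 − 0.68)^3 = 0.9672
ΔR = 0.9672 − 0.68 = 0.2872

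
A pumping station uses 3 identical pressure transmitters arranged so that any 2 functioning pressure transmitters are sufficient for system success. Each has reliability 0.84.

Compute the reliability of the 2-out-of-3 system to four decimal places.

R = Σ_{i=2}^{3} C(3,i) p^i (1−p)^{3−i} with p = 0.84
C(3,2)·0.84^2·0.16^1 = 0.338688
C(3,3)·0.84^3·0.16^0 = 0.592704
Sum = 0.9314

0.9314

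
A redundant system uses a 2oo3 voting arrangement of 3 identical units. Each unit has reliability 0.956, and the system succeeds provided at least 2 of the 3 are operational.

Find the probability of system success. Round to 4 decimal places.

R = Σ_{i=2}^{3} C(3,i) p^i (1−p)^{3−i} with p = 0.956
C(3,2)·0.956^2·0.044^1 = 0.120640
C(3,3)·0.956^3·0.044^0 = 0.873723
Sum = 0.9944

0.9944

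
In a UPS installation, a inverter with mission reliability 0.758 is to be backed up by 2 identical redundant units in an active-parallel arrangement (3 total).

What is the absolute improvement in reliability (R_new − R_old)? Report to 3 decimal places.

0.228

R_before = 0.758
R_after = 1 − (1 − 0.758)^3 = 0.986
ΔR = 0.986 − 0.758 = 0.228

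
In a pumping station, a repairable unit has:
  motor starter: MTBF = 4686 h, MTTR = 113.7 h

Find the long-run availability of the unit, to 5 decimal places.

A(motor starter) = MTBF/(MTBF+MTTR) = 4686/(4686+113.7) = 0.97631

0.97631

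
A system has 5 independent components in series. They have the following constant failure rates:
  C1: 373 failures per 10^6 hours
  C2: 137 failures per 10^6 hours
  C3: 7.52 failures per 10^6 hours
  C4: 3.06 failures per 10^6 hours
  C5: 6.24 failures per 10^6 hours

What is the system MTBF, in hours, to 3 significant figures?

1900

Series of exponential components: λ_sys = Σ λ_i
λ_sys = 0.000373 + 0.000137 + 0.00000752 + 0.00000306 + 0.00000624 = 5.2682e-04 /h
MTBF = 1 / λ_sys = 1900 h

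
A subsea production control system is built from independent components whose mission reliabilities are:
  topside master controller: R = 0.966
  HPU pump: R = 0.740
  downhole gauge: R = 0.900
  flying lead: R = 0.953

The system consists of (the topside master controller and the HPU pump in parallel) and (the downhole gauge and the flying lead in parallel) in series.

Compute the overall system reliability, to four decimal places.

Parallel (topside master controller and HPU pump): 1 − (1 − 0.966000)(1 − 0.740000) = 0.991160
Parallel (downhole gauge and flying lead): 1 − (1 − 0.900000)(1 − 0.953000) = 0.995300
Series ([0.991160] and [0.995300]): 0.991160 × 0.995300 = 0.9865

0.9865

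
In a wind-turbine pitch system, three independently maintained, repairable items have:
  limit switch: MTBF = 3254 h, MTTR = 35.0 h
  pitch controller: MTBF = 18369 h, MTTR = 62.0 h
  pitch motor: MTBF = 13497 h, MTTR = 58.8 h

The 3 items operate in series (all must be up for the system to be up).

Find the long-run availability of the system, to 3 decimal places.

A(limit switch) = MTBF/(MTBF+MTTR) = 3254/(3254+35.0) = 0.989358
A(pitch controller) = MTBF/(MTBF+MTTR) = 18369/(18369+62.0) = 0.996636
A(pitch motor) = MTBF/(MTBF+MTTR) = 13497/(13497+58.8) = 0.995662
Series availability: 0.989358 × 0.996636 × 0.995662 = 0.982

0.982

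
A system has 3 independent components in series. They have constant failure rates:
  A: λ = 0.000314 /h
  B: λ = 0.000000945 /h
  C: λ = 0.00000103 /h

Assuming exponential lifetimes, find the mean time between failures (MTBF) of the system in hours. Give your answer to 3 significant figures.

3160

Series of exponential components: λ_sys = Σ λ_i
λ_sys = 0.000314 + 0.000000945 + 0.00000103 = 3.1597e-04 /h
MTBF = 1 / λ_sys = 3160 h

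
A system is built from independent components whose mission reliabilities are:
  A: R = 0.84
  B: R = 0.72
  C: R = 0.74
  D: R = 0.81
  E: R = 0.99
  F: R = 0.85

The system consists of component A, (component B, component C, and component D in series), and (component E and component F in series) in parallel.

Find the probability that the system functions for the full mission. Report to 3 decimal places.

Series (B, C, and D): 0.72000 × 0.74000 × 0.81000 = 0.43157
Series (E and F): 0.99000 × 0.85000 = 0.84150
Parallel (A, [0.43157], and [0.84150]): 1 − (1 − 0.84000)(1 − 0.43157)(1 − 0.84150) = 0.986

0.986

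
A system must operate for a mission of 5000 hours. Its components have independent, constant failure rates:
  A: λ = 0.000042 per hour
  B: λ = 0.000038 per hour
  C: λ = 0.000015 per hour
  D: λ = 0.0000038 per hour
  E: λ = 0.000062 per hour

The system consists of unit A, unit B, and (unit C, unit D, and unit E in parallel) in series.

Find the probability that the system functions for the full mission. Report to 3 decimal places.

R(A) = exp(−0.000042 × 5000) = 0.81058
R(B) = exp(−0.000038 × 5000) = 0.82696
R(C) = exp(−0.000015 × 5000) = 0.92774
R(D) = exp(−0.0000038 × 5000) = 0.98118
R(E) = exp(−0.000062 × 5000) = 0.73345
Parallel (C, D, and E): 1 − (1 − 0.92774)(1 − 0.98118)(1 − 0.73345) = 0.99964
Series (A, B, and [0.99964]): 0.81058 × 0.82696 × 0.99964 = 0.670

0.670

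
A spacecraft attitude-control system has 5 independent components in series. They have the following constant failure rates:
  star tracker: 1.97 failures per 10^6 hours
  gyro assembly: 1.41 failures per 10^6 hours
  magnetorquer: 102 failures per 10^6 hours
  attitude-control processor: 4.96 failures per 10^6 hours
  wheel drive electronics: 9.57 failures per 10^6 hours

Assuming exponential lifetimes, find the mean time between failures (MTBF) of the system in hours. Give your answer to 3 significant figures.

8340

Series of exponential components: λ_sys = Σ λ_i
λ_sys = 0.00000197 + 0.00000141 + 0.000102 + 0.00000496 + 0.00000957 = 1.1991e-04 /h
MTBF = 1 / λ_sys = 8340 h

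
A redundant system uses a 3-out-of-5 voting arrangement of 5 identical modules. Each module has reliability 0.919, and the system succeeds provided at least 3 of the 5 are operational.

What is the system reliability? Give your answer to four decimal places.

0.9953

R = Σ_{i=3}^{5} C(5,i) p^i (1−p)^{5−i} with p = 0.919
C(5,3)·0.919^3·0.081^2 = 0.050923
C(5,4)·0.919^4·0.081^1 = 0.288880
C(5,5)·0.919^5·0.081^0 = 0.655507
Sum = 0.9953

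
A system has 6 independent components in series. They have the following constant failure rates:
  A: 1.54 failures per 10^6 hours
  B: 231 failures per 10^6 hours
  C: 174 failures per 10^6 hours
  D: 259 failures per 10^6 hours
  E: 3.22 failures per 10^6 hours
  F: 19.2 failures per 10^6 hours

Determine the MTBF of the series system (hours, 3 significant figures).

Series of exponential components: λ_sys = Σ λ_i
λ_sys = 0.00000154 + 0.000231 + 0.000174 + 0.000259 + 0.00000322 + 0.0000192 = 6.8796e-04 /h
MTBF = 1 / λ_sys = 1450 h

1450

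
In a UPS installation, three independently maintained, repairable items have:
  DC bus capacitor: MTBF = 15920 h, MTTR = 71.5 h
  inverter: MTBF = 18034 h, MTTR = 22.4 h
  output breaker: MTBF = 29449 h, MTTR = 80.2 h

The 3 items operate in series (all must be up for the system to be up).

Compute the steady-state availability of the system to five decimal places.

0.99159

A(DC bus capacitor) = MTBF/(MTBF+MTTR) = 15920/(15920+71.5) = 0.995529
A(inverter) = MTBF/(MTBF+MTTR) = 18034/(18034+22.4) = 0.998759
A(output breaker) = MTBF/(MTBF+MTTR) = 29449/(29449+80.2) = 0.997284
Series availability: 0.995529 × 0.998759 × 0.997284 = 0.99159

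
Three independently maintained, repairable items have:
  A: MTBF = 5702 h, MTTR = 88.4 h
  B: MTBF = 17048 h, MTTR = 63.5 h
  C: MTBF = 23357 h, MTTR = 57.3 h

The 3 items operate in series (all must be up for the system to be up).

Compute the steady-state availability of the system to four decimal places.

0.9787

A(A) = MTBF/(MTBF+MTTR) = 5702/(5702+88.4) = 0.984733
A(B) = MTBF/(MTBF+MTTR) = 17048/(17048+63.5) = 0.996289
A(C) = MTBF/(MTBF+MTTR) = 23357/(23357+57.3) = 0.997553
Series availability: 0.984733 × 0.996289 × 0.997553 = 0.9787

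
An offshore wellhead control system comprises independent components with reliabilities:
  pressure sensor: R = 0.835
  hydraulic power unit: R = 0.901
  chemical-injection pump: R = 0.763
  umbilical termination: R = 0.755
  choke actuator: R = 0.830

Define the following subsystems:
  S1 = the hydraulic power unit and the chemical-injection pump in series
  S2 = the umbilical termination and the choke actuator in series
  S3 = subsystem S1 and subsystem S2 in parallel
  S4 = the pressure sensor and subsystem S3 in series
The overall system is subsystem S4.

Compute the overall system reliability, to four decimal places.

Series (hydraulic power unit and chemical-injection pump): 0.901000 × 0.763000 = 0.687463
Series (umbilical termination and choke actuator): 0.755000 × 0.830000 = 0.626650
Parallel ([0.687463] and [0.626650]): 1 − (1 − 0.687463)(1 − 0.626650) = 0.883314
Series (pressure sensor and [0.883314]): 0.835000 × 0.883314 = 0.7376

0.7376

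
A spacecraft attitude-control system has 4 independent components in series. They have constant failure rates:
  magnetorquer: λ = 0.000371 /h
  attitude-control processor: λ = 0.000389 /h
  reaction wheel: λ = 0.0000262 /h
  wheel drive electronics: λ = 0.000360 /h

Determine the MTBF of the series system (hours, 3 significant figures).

Series of exponential components: λ_sys = Σ λ_i
λ_sys = 0.000371 + 0.000389 + 0.0000262 + 0.000360 = 1.1462e-03 /h
MTBF = 1 / λ_sys = 872 h

872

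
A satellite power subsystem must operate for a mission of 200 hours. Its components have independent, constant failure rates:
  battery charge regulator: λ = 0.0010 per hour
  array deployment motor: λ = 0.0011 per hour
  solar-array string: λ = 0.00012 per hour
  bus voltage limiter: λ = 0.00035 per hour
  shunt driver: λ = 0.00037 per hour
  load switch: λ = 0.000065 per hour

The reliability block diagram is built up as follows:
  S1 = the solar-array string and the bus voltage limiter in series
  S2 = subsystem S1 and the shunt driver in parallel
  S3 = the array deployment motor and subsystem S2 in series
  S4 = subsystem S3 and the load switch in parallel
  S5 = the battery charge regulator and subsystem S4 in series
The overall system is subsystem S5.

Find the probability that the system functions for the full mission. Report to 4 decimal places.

0.8166

R(battery charge regulator) = exp(−0.0010 × 200) = 0.818731
R(array deployment motor) = exp(−0.0011 × 200) = 0.802519
R(solar-array string) = exp(−0.00012 × 200) = 0.976286
R(bus voltage limiter) = exp(−0.00035 × 200) = 0.932394
R(shunt driver) = exp(−0.00037 × 200) = 0.928672
R(load switch) = exp(−0.000065 × 200) = 0.987084
Series (solar-array string and bus voltage limiter): 0.976286 × 0.932394 = 0.910283
Parallel ([0.910283] and shunt driver): 1 − (1 − 0.910283)(1 − 0.928672) = 0.993601
Series (array deployment motor and [0.993601]): 0.802519 × 0.993601 = 0.797384
Parallel ([0.797384] and load switch): 1 − (1 − 0.797384)(1 − 0.987084) = 0.997383
Series (battery charge regulator and [0.997383]): 0.818731 × 0.997383 = 0.8166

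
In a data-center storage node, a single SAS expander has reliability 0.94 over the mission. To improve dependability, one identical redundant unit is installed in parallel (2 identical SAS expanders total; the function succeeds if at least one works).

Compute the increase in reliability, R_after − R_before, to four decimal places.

R_before = 0.94
R_after = 1 − (1 − 0.94)^2 = 0.9964
ΔR = 0.9964 − 0.94 = 0.0564

0.0564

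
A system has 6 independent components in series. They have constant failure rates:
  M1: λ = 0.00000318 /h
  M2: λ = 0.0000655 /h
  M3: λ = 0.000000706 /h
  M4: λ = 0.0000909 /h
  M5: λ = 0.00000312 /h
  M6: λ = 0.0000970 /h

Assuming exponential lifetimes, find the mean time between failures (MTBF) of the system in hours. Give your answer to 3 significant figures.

Series of exponential components: λ_sys = Σ λ_i
λ_sys = 0.00000318 + 0.0000655 + 0.000000706 + 0.0000909 + 0.00000312 + 0.0000970 = 2.6041e-04 /h
MTBF = 1 / λ_sys = 3840 h

3840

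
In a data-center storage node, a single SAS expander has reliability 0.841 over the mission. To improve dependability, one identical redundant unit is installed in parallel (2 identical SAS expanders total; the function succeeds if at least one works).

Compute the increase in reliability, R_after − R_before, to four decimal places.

0.1337

R_before = 0.841
R_after = 1 − (1 − 0.841)^2 = 0.9747
ΔR = 0.9747 − 0.841 = 0.1337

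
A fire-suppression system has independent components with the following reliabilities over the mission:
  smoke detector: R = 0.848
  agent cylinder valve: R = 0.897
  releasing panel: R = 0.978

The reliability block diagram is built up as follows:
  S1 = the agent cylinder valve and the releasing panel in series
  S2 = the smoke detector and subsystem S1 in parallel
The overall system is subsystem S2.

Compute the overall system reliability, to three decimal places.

0.981

Series (agent cylinder valve and releasing panel): 0.89700 × 0.97800 = 0.87727
Parallel (smoke detector and [0.87727]): 1 − (1 − 0.84800)(1 − 0.87727) = 0.981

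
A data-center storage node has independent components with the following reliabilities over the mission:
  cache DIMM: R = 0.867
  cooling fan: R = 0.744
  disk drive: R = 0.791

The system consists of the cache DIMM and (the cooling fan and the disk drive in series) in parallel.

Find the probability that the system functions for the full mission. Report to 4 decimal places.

0.9453

Series (cooling fan and disk drive): 0.744000 × 0.791000 = 0.588504
Parallel (cache DIMM and [0.588504]): 1 − (1 − 0.867000)(1 − 0.588504) = 0.9453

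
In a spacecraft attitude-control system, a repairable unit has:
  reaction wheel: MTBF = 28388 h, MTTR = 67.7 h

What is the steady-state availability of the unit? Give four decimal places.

A(reaction wheel) = MTBF/(MTBF+MTTR) = 28388/(28388+67.7) = 0.9976

0.9976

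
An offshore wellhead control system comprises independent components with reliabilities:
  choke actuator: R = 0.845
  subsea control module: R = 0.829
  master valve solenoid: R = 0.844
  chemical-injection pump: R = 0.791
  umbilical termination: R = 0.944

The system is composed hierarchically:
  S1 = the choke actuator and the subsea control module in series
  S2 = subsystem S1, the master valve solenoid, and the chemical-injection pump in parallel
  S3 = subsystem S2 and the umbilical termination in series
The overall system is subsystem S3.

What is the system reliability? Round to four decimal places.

Series (choke actuator and subsea control module): 0.845000 × 0.829000 = 0.700505
Parallel ([0.700505], master valve solenoid, and chemical-injection pump): 1 − (1 − 0.700505)(1 − 0.844000)(1 − 0.791000) = 0.990235
Series ([0.990235] and umbilical termination): 0.990235 × 0.944000 = 0.9348

0.9348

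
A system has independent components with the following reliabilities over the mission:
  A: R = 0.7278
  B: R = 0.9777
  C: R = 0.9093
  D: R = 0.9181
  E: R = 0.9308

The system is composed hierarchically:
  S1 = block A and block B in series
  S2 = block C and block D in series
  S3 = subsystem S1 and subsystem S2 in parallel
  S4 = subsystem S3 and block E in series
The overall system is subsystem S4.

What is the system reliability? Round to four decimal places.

Series (A and B): 0.727800 × 0.977700 = 0.711570
Series (C and D): 0.909300 × 0.918100 = 0.834828
Parallel ([0.711570] and [0.834828]): 1 − (1 − 0.711570)(1 − 0.834828) = 0.952359
Series ([0.952359] and E): 0.952359 × 0.930800 = 0.8865

0.8865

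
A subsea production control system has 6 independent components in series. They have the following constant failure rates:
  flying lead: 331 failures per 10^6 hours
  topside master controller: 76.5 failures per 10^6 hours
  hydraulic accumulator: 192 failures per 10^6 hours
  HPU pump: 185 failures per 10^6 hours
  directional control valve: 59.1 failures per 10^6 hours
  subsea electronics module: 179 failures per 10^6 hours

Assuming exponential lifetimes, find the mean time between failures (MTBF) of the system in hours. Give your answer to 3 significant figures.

978

Series of exponential components: λ_sys = Σ λ_i
λ_sys = 0.000331 + 0.0000765 + 0.000192 + 0.000185 + 0.0000591 + 0.000179 = 1.0226e-03 /h
MTBF = 1 / λ_sys = 978 h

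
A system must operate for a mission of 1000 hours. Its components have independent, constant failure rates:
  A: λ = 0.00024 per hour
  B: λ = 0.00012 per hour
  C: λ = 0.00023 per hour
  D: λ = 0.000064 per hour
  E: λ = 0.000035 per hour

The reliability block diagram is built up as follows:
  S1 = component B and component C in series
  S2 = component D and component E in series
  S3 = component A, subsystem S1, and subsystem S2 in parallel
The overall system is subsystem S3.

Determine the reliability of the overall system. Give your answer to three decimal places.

R(A) = exp(−0.00024 × 1000) = 0.78663
R(B) = exp(−0.00012 × 1000) = 0.88692
R(C) = exp(−0.00023 × 1000) = 0.79453
R(D) = exp(−0.000064 × 1000) = 0.93800
R(E) = exp(−0.000035 × 1000) = 0.96561
Series (B and C): 0.88692 × 0.79453 = 0.70468
Series (D and E): 0.93800 × 0.96561 = 0.90574
Parallel (A, [0.70468], and [0.90574]): 1 − (1 − 0.78663)(1 − 0.70468)(1 − 0.90574) = 0.994

0.994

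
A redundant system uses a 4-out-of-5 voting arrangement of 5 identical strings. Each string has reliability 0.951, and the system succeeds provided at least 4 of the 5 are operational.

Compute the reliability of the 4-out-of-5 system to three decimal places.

0.978

R = Σ_{i=4}^{5} C(5,i) p^i (1−p)^{5−i} with p = 0.951
C(5,4)·0.951^4·0.049^1 = 0.20040
C(5,5)·0.951^5·0.049^0 = 0.77786
Sum = 0.978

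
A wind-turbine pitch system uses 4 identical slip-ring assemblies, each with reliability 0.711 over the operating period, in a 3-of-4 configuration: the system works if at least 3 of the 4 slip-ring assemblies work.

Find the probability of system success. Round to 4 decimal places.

R = Σ_{i=3}^{4} C(4,i) p^i (1−p)^{4−i} with p = 0.711
C(4,3)·0.711^3·0.289^1 = 0.415496
C(4,4)·0.711^4·0.289^0 = 0.255551
Sum = 0.6710

0.6710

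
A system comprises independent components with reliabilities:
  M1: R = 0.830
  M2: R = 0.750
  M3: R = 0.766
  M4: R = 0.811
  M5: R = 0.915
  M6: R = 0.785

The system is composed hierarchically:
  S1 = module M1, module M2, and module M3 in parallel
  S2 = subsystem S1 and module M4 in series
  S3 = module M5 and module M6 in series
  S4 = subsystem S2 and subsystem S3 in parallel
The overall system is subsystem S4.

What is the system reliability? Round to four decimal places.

0.9445

Parallel (M1, M2, and M3): 1 − (1 − 0.830000)(1 − 0.750000)(1 − 0.766000) = 0.990055
Series ([0.990055] and M4): 0.990055 × 0.811000 = 0.802935
Series (M5 and M6): 0.915000 × 0.785000 = 0.718275
Parallel ([0.802935] and [0.718275]): 1 − (1 − 0.802935)(1 − 0.718275) = 0.9445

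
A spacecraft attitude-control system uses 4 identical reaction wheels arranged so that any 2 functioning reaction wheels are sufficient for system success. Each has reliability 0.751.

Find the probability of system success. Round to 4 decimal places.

0.9498

R = Σ_{i=2}^{4} C(4,i) p^i (1−p)^{4−i} with p = 0.751
C(4,2)·0.751^2·0.249^2 = 0.209812
C(4,3)·0.751^3·0.249^1 = 0.421870
C(4,4)·0.751^4·0.249^0 = 0.318097
Sum = 0.9498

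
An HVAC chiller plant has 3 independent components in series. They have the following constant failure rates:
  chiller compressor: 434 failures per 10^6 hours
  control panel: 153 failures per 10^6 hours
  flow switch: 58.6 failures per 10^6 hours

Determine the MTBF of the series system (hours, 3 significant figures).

Series of exponential components: λ_sys = Σ λ_i
λ_sys = 0.000434 + 0.000153 + 0.0000586 = 6.4560e-04 /h
MTBF = 1 / λ_sys = 1550 h

1550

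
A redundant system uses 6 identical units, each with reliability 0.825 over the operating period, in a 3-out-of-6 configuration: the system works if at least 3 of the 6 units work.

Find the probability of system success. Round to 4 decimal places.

0.9896

R = Σ_{i=3}^{6} C(6,i) p^i (1−p)^{6−i} with p = 0.825
C(6,3)·0.825^3·0.175^3 = 0.060187
C(6,4)·0.825^4·0.175^2 = 0.212806
C(6,5)·0.825^5·0.175^1 = 0.401291
C(6,6)·0.825^6·0.175^0 = 0.315300
Sum = 0.9896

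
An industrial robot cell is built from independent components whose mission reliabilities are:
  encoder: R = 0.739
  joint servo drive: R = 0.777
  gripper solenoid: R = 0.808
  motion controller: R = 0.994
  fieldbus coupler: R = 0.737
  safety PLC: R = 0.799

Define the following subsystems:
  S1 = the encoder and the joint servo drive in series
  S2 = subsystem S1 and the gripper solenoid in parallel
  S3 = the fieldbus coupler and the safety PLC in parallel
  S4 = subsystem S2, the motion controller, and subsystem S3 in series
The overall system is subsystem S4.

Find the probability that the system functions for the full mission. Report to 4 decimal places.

0.8645

Series (encoder and joint servo drive): 0.739000 × 0.777000 = 0.574203
Parallel ([0.574203] and gripper solenoid): 1 − (1 − 0.574203)(1 − 0.808000) = 0.918247
Parallel (fieldbus coupler and safety PLC): 1 − (1 − 0.737000)(1 − 0.799000) = 0.947137
Series ([0.918247], motion controller, and [0.947137]): 0.918247 × 0.994000 × 0.947137 = 0.8645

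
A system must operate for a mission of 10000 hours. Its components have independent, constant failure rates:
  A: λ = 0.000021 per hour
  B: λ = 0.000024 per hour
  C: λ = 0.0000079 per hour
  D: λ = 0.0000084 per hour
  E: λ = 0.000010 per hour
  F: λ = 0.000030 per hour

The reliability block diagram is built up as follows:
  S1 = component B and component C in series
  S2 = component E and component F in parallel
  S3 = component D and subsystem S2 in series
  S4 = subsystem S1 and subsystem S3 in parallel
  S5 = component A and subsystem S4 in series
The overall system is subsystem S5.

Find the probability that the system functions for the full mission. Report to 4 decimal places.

R(A) = exp(−0.000021 × 10000) = 0.810584
R(B) = exp(−0.000024 × 10000) = 0.786628
R(C) = exp(−0.0000079 × 10000) = 0.924040
R(D) = exp(−0.0000084 × 10000) = 0.919431
R(E) = exp(−0.000010 × 10000) = 0.904837
R(F) = exp(−0.000030 × 10000) = 0.740818
Series (B and C): 0.786628 × 0.924040 = 0.726876
Parallel (E and F): 1 − (1 − 0.904837)(1 − 0.740818) = 0.975335
Series (D and [0.975335]): 0.919431 × 0.975335 = 0.896753
Parallel ([0.726876] and [0.896753]): 1 − (1 − 0.726876)(1 − 0.896753) = 0.971801
Series (A and [0.971801]): 0.810584 × 0.971801 = 0.7877

0.7877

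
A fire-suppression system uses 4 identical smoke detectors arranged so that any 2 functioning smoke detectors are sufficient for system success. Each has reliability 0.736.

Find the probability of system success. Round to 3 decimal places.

R = Σ_{i=2}^{4} C(4,i) p^i (1−p)^{4−i} with p = 0.736
C(4,2)·0.736^2·0.264^2 = 0.22652
C(4,3)·0.736^3·0.264^1 = 0.42101
C(4,4)·0.736^4·0.264^0 = 0.29343
Sum = 0.941

0.941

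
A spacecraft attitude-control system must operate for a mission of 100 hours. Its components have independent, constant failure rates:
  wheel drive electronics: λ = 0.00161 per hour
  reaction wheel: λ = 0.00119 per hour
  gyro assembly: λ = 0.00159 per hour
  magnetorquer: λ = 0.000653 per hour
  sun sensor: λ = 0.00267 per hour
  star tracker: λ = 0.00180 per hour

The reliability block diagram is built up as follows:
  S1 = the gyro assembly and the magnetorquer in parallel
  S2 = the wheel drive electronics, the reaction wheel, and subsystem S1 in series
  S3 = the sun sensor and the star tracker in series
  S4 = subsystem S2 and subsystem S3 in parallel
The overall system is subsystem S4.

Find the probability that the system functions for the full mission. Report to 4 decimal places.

R(wheel drive electronics) = exp(−0.00161 × 100) = 0.851292
R(reaction wheel) = exp(−0.00119 × 100) = 0.887808
R(gyro assembly) = exp(−0.00159 × 100) = 0.852996
R(magnetorquer) = exp(−0.000653 × 100) = 0.936786
R(sun sensor) = exp(−0.00267 × 100) = 0.765673
R(star tracker) = exp(−0.00180 × 100) = 0.835270
Parallel (gyro assembly and magnetorquer): 1 − (1 − 0.852996)(1 − 0.936786) = 0.990707
Series (wheel drive electronics, reaction wheel, and [0.990707]): 0.851292 × 0.887808 × 0.990707 = 0.748760
Series (sun sensor and star tracker): 0.765673 × 0.835270 = 0.639544
Parallel ([0.748760] and [0.639544]): 1 − (1 − 0.748760)(1 − 0.639544) = 0.9094

0.9094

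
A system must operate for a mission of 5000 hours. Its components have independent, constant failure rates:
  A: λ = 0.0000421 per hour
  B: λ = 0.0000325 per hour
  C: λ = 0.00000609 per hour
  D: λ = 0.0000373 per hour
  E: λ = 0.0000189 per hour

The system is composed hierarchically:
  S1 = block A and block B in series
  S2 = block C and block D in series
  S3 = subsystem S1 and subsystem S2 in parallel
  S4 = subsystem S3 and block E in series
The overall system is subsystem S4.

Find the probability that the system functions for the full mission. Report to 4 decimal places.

R(A) = exp(−0.0000421 × 5000) = 0.810179
R(B) = exp(−0.0000325 × 5000) = 0.850016
R(C) = exp(−0.00000609 × 5000) = 0.970009
R(D) = exp(−0.0000373 × 5000) = 0.829859
R(E) = exp(−0.0000189 × 5000) = 0.909828
Series (A and B): 0.810179 × 0.850016 = 0.688665
Series (C and D): 0.970009 × 0.829859 = 0.804971
Parallel ([0.688665] and [0.804971]): 1 − (1 − 0.688665)(1 − 0.804971) = 0.939281
Series ([0.939281] and E): 0.939281 × 0.909828 = 0.8546

0.8546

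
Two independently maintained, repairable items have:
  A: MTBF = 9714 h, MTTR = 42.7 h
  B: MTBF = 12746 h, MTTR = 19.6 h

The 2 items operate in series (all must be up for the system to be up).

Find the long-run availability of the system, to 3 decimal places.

0.994

A(A) = MTBF/(MTBF+MTTR) = 9714/(9714+42.7) = 0.995624
A(B) = MTBF/(MTBF+MTTR) = 12746/(12746+19.6) = 0.998465
Series availability: 0.995624 × 0.998465 = 0.994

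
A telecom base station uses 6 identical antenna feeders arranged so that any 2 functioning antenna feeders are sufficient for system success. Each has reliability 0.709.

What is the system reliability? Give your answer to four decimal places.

0.9905

R = Σ_{i=2}^{6} C(6,i) p^i (1−p)^{6−i} with p = 0.709
C(6,2)·0.709^2·0.291^4 = 0.054070
C(6,3)·0.709^3·0.291^3 = 0.175650
C(6,4)·0.709^4·0.291^2 = 0.320968
C(6,5)·0.709^5·0.291^1 = 0.312806
C(6,6)·0.709^6·0.291^0 = 0.127022
Sum = 0.9905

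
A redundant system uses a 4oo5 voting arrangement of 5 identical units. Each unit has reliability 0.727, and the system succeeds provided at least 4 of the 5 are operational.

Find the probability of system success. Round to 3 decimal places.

R = Σ_{i=4}^{5} C(5,i) p^i (1−p)^{5−i} with p = 0.727
C(5,4)·0.727^4·0.273^1 = 0.38130
C(5,5)·0.727^5·0.273^0 = 0.20308
Sum = 0.584

0.584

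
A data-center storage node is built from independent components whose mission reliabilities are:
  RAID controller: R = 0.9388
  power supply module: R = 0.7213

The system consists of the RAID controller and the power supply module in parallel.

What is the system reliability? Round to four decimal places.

Parallel (RAID controller and power supply module): 1 − (1 − 0.938800)(1 − 0.721300) = 0.9829

0.9829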